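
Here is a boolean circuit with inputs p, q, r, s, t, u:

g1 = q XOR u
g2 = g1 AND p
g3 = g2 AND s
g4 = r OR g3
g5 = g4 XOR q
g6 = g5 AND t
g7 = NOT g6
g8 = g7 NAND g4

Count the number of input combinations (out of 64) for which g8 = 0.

27

g8 = g7 NAND g4 must be 0, so both g7 = 1 and g4 = 1.
g7 = NOT g6 must be 1, so g6 = 0.
Enumerating the 64 input combinations, 27 give g8 = 0 and 37 give g8 = 1.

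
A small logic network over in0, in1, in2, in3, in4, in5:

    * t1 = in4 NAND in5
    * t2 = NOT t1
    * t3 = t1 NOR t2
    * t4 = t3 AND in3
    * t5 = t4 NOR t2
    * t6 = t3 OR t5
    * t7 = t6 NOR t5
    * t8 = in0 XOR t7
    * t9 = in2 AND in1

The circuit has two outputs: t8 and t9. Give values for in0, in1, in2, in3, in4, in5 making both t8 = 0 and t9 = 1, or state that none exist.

in0=0, in1=1, in2=1, in3=0, in4=1, in5=0

Check with in0=0, in1=1, in2=1, in3=0, in4=1, in5=0:
t1 = in4 NAND in5 = 1 NAND 0 = 1
t2 = NOT t1 = NOT 1 = 0
t3 = t1 NOR t2 = 1 NOR 0 = 0
t4 = t3 AND in3 = 0 AND 0 = 0
t5 = t4 NOR t2 = 0 NOR 0 = 1
t6 = t3 OR t5 = 0 OR 1 = 1
t7 = t6 NOR t5 = 1 NOR 1 = 0
t8 = in0 XOR t7 = 0 XOR 0 = 0
t9 = in2 AND in1 = 1 AND 1 = 1
So t8 = 0 and t9 = 1.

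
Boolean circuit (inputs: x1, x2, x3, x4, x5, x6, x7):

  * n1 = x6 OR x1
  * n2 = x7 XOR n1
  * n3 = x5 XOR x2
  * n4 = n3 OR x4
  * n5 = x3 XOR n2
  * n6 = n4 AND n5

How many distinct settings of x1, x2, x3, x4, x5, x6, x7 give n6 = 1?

n6 = n4 AND n5 must be 1, so both n4 = 1 and n5 = 1.
n4 = n3 OR x4 must be 1, so at least one of n3, x4 is 1.
Enumerating the 128 input combinations, 48 give n6 = 1 and 80 give n6 = 0.

48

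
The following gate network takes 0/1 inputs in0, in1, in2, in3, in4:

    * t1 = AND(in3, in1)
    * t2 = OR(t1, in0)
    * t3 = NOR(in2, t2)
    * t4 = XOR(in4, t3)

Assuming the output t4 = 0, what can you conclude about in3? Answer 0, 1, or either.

Both values of in3 occur among assignments with t4 = 0:
  in3=0: in0=0, in1=0, in2=0, in3=0, in4=1
  in3=1: in0=0, in1=0, in2=0, in3=1, in4=1

either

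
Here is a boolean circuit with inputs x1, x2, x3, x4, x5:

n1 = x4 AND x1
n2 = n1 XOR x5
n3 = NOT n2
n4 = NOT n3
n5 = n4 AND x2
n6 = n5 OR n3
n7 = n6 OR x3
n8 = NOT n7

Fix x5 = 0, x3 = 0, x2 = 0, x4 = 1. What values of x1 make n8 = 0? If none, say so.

x1=0

Check with x5 = 0, x3 = 0, x2 = 0, x4 = 1 and x1=0:
n1 = x4 AND x1 = 1 AND 0 = 0
n2 = n1 XOR x5 = 0 XOR 0 = 0
n3 = NOT n2 = NOT 0 = 1
n4 = NOT n3 = NOT 1 = 0
n5 = n4 AND x2 = 0 AND 0 = 0
n6 = n5 OR n3 = 0 OR 1 = 1
n7 = n6 OR x3 = 1 OR 0 = 1
n8 = NOT n7 = NOT 1 = 0
So n8 = 0.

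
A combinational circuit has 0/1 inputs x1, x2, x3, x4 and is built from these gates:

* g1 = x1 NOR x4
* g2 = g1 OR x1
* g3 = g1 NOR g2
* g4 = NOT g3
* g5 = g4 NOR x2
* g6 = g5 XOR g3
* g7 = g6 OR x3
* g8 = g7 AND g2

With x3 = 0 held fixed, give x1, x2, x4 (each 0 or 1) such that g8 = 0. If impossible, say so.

g8 = g7 AND g2 must be 0, so at least one of g7, g2 is 0.
Check with x3 = 0 and x1=1, x2=1, x4=0:
g1 = x1 NOR x4 = 1 NOR 0 = 0
g2 = g1 OR x1 = 0 OR 1 = 1
g3 = g1 NOR g2 = 0 NOR 1 = 0
g4 = NOT g3 = NOT 0 = 1
g5 = g4 NOR x2 = 1 NOR 1 = 0
g6 = g5 XOR g3 = 0 XOR 0 = 0
g7 = g6 OR x3 = 0 OR 0 = 0
g8 = g7 AND g2 = 0 AND 1 = 0
So g8 = 0.

x1=1, x2=1, x4=0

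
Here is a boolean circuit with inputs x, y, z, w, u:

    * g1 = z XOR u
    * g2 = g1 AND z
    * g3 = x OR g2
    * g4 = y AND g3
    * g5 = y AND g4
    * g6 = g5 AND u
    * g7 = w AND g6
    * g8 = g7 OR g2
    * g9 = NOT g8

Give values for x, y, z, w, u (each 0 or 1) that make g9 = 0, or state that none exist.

Check with x=0, y=0, z=1, w=0, u=0:
g1 = z XOR u = 1 XOR 0 = 1
g2 = g1 AND z = 1 AND 1 = 1
g3 = x OR g2 = 0 OR 1 = 1
g4 = y AND g3 = 0 AND 1 = 0
g5 = y AND g4 = 0 AND 0 = 0
g6 = g5 AND u = 0 AND 0 = 0
g7 = w AND g6 = 0 AND 0 = 0
g8 = g7 OR g2 = 0 OR 1 = 1
g9 = NOT g8 = NOT 1 = 0
So g9 = 0 as required.

x=0, y=0, z=1, w=0, u=0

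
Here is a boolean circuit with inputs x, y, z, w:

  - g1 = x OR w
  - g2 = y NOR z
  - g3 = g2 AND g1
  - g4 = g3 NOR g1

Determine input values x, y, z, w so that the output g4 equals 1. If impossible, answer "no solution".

Check with x=0, y=1, z=1, w=0:
g1 = x OR w = 0 OR 0 = 0
g2 = y NOR z = 1 NOR 1 = 0
g3 = g2 AND g1 = 0 AND 0 = 0
g4 = g3 NOR g1 = 0 NOR 0 = 1
So g4 = 1 as required.

x=0, y=1, z=1, w=0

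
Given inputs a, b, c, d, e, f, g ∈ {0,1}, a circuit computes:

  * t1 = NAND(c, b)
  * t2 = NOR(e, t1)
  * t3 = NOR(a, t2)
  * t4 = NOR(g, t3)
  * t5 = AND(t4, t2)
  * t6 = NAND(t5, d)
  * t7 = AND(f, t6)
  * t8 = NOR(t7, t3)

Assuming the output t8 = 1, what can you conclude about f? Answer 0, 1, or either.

Both values of f occur among assignments with t8 = 1:
  f=0: a=0, b=1, c=1, d=0, e=0, f=0, g=0
  f=1: a=0, b=1, c=1, d=1, e=0, f=1, g=0

either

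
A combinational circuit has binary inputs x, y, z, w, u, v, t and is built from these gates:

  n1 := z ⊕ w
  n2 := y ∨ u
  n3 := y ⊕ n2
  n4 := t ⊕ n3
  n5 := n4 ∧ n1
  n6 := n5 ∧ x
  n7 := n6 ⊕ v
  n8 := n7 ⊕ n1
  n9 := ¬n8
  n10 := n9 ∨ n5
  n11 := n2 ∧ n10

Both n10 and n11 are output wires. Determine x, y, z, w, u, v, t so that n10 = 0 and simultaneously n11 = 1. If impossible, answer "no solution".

Across all 128 input combinations, none give both n10 = 0 and n11 = 1.

no solution exists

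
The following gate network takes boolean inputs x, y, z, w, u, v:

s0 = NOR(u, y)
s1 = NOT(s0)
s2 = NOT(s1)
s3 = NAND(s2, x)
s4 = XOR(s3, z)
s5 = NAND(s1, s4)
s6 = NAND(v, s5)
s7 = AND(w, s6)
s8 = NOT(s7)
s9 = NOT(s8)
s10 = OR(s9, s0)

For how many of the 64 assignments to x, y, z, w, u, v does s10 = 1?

34

s10 = OR(s9, s0) must be 1, so at least one of s9, s0 is 1.
Enumerating the 64 input combinations, 34 give s10 = 1 and 30 give s10 = 0.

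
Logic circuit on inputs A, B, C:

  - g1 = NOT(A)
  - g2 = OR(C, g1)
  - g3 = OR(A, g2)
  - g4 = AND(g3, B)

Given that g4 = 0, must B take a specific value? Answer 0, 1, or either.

g4 = AND(g3, B) must be 0, so at least one of g3, B is 0.
Every assignment with g4 = 0 has B = 0; there are 4 such assignment(s).
  A=0, B=0, C=0
  A=0, B=0, C=1
  A=1, B=0, C=0
  A=1, B=0, C=1

0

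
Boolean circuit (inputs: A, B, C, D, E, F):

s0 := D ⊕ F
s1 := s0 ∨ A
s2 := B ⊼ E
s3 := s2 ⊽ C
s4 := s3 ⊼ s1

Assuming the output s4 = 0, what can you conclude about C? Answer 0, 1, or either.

0

s4 = s3 ⊼ s1 must be 0, so both s3 = 1 and s1 = 1.
s3 = s2 ⊽ C must be 1, so both s2 = 0 and C = 0.
s1 = s0 ∨ A must be 1, so at least one of s0, A is 1.
Every assignment with s4 = 0 has C = 0; there are 6 such assignment(s).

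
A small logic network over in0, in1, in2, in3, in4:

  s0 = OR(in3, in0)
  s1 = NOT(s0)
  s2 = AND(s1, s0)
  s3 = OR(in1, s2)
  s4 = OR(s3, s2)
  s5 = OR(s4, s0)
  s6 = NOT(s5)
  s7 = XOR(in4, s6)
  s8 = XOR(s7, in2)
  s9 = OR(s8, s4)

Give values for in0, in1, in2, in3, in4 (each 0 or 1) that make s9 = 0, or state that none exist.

in0=1 in1=0 in2=0 in3=0 in4=0

s9 = OR(s8, s4) must be 0, so both s8 = 0 and s4 = 0.
s8 = XOR(s7, in2) must be 0, so s7 and in2 are equal.
s4 = OR(s3, s2) must be 0, so both s3 = 0 and s2 = 0.
Check with in0=1 in1=0 in2=0 in3=0 in4=0:
s0 = OR(in3, in0) = OR(0, 1) = 1
s1 = NOT(s0) = NOT 1 = 0
s2 = AND(s1, s0) = AND(0, 1) = 0
s3 = OR(in1, s2) = OR(0, 0) = 0
s4 = OR(s3, s2) = OR(0, 0) = 0
s5 = OR(s4, s0) = OR(0, 1) = 1
s6 = NOT(s5) = NOT 1 = 0
s7 = XOR(in4, s6) = XOR(0, 0) = 0
s8 = XOR(s7, in2) = XOR(0, 0) = 0
s9 = OR(s8, s4) = OR(0, 0) = 0
So s9 = 0 as required.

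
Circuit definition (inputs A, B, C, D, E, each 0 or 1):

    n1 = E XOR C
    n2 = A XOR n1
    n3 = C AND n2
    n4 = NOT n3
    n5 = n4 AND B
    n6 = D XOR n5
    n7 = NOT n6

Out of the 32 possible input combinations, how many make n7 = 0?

n7 = NOT n6 must be 0, so n6 = 1.
n6 = D XOR n5 must be 1, so D and n5 differ.
Enumerating the 32 input combinations, 16 give n7 = 0 and 16 give n7 = 1.

16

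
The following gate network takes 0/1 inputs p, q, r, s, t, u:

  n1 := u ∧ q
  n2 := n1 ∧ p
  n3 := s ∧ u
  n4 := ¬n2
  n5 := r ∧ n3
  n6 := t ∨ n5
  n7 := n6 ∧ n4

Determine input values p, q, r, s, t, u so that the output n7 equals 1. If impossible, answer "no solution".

n7 = n6 ∧ n4 must be 1, so both n6 = 1 and n4 = 1.
Check with p=1, q=0, r=0, s=0, t=1, u=1:
n1 = u ∧ q = 1 ∧ 0 = 0
n2 = n1 ∧ p = 0 ∧ 1 = 0
n3 = s ∧ u = 0 ∧ 1 = 0
n4 = ¬n2 = ¬0 = 1
n5 = r ∧ n3 = 0 ∧ 0 = 0
n6 = t ∨ n5 = 1 ∨ 0 = 1
n7 = n6 ∧ n4 = 1 ∧ 1 = 1
So n7 = 1 as required.

p=1, q=0, r=0, s=0, t=1, u=1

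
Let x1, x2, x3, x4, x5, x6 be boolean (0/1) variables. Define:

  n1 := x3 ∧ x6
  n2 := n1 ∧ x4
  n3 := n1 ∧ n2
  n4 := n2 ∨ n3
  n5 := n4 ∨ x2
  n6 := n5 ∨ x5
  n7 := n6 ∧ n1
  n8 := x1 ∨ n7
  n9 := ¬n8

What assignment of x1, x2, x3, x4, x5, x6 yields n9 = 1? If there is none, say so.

n9 = ¬n8 must be 1, so n8 = 0.
n8 = x1 ∨ n7 must be 0, so both x1 = 0 and n7 = 0.
n7 = n6 ∧ n1 must be 0, so at least one of n6, n1 is 0.
Check with x1=0, x2=1, x3=0, x4=1, x5=1, x6=0:
n1 = x3 ∧ x6 = 0 ∧ 0 = 0
n2 = n1 ∧ x4 = 0 ∧ 1 = 0
n3 = n1 ∧ n2 = 0 ∧ 0 = 0
n4 = n2 ∨ n3 = 0 ∨ 0 = 0
n5 = n4 ∨ x2 = 0 ∨ 1 = 1
n6 = n5 ∨ x5 = 1 ∨ 1 = 1
n7 = n6 ∧ n1 = 1 ∧ 0 = 0
n8 = x1 ∨ n7 = 0 ∨ 0 = 0
n9 = ¬n8 = ¬0 = 1
So n9 = 1 as required.

x1=0, x2=1, x3=0, x4=1, x5=1, x6=0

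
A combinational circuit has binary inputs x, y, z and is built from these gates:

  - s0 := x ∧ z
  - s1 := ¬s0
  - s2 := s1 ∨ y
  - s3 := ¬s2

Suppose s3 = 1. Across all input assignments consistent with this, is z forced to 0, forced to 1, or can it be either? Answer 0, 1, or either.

s3 = ¬s2 must be 1, so s2 = 0.
s2 = s1 ∨ y must be 0, so both s1 = 0 and y = 0.
s1 = ¬s0 must be 0, so s0 = 1.
Every assignment with s3 = 1 has z = 1; there are 1 such assignment(s).
  x=1, y=0, z=1

1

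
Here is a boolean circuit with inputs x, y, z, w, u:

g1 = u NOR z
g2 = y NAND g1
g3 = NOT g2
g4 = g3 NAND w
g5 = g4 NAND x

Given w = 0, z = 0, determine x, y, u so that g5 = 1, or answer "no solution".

g5 = g4 NAND x must be 1, so at least one of g4, x is 0.
Check with w = 0, z = 0 and x=0, y=1, u=1:
g1 = u NOR z = 1 NOR 0 = 0
g2 = y NAND g1 = 1 NAND 0 = 1
g3 = NOT g2 = NOT 1 = 0
g4 = g3 NAND w = 0 NAND 0 = 1
g5 = g4 NAND x = 1 NAND 0 = 1
So g5 = 1.

x=0, y=1, u=1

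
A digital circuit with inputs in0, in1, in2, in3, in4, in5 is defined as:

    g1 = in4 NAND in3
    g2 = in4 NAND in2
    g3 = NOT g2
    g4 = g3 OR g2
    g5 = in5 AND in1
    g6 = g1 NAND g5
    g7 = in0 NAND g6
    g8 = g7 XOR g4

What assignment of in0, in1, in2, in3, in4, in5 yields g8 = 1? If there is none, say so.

g8 = g7 XOR g4 must be 1, so g7 and g4 differ.
Check with in0=1, in1=0, in2=1, in3=0, in4=0, in5=1:
g1 = in4 NAND in3 = 0 NAND 0 = 1
g2 = in4 NAND in2 = 0 NAND 1 = 1
g3 = NOT g2 = NOT 1 = 0
g4 = g3 OR g2 = 0 OR 1 = 1
g5 = in5 AND in1 = 1 AND 0 = 0
g6 = g1 NAND g5 = 1 NAND 0 = 1
g7 = in0 NAND g6 = 1 NAND 1 = 0
g8 = g7 XOR g4 = 0 XOR 1 = 1
So g8 = 1 as required.

in0=1, in1=0, in2=1, in3=0, in4=0, in5=1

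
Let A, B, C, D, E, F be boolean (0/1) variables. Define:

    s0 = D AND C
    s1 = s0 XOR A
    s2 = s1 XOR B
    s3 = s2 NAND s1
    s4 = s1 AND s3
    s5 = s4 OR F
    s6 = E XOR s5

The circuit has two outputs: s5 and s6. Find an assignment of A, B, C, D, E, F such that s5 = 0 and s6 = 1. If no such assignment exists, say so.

A=0, B=0, C=1, D=1, E=1, F=0

Check with A=0, B=0, C=1, D=1, E=1, F=0:
s0 = D AND C = 1 AND 1 = 1
s1 = s0 XOR A = 1 XOR 0 = 1
s2 = s1 XOR B = 1 XOR 0 = 1
s3 = s2 NAND s1 = 1 NAND 1 = 0
s4 = s1 AND s3 = 1 AND 0 = 0
s5 = s4 OR F = 0 OR 0 = 0
s6 = E XOR s5 = 1 XOR 0 = 1
So s5 = 0 and s6 = 1.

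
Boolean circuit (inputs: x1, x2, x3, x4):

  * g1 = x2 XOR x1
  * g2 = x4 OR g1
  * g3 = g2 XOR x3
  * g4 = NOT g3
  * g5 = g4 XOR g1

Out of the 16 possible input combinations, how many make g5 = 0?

8

g5 = g4 XOR g1 must be 0, so g4 and g1 are equal.
Enumerating the 16 input combinations, 8 give g5 = 0 and 8 give g5 = 1.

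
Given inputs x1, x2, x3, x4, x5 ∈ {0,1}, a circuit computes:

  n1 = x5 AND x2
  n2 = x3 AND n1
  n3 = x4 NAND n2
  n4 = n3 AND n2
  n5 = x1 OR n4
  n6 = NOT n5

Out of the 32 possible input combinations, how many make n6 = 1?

n6 = NOT n5 must be 1, so n5 = 0.
Enumerating the 32 input combinations, 15 give n6 = 1 and 17 give n6 = 0.

15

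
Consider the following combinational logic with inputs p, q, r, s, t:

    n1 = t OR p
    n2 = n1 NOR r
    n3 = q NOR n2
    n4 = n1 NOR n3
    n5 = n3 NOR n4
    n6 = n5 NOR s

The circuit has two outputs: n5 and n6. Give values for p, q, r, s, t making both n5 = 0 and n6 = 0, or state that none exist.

p=0 q=0 r=1 s=1 t=0

Check with p=0 q=0 r=1 s=1 t=0:
n1 = t OR p = 0 OR 0 = 0
n2 = n1 NOR r = 0 NOR 1 = 0
n3 = q NOR n2 = 0 NOR 0 = 1
n4 = n1 NOR n3 = 0 NOR 1 = 0
n5 = n3 NOR n4 = 1 NOR 0 = 0
n6 = n5 NOR s = 0 NOR 1 = 0
So n5 = 0 and n6 = 0.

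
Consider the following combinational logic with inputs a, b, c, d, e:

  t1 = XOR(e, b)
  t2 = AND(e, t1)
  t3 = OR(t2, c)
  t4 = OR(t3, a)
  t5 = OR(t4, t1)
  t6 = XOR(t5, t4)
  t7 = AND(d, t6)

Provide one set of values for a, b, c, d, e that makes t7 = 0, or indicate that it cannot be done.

a=0, b=1, c=1, d=1, e=1

Check with a=0, b=1, c=1, d=1, e=1:
t1 = XOR(e, b) = XOR(1, 1) = 0
t2 = AND(e, t1) = AND(1, 0) = 0
t3 = OR(t2, c) = OR(0, 1) = 1
t4 = OR(t3, a) = OR(1, 0) = 1
t5 = OR(t4, t1) = OR(1, 0) = 1
t6 = XOR(t5, t4) = XOR(1, 1) = 0
t7 = AND(d, t6) = AND(1, 0) = 0
So t7 = 0 as required.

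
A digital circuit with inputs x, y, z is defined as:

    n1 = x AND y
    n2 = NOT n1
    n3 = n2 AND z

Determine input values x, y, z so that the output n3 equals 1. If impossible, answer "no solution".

x=0, y=0, z=1

n3 = n2 AND z must be 1, so both n2 = 1 and z = 1.
n2 = NOT n1 must be 1, so n1 = 0.
n1 = x AND y must be 0, so at least one of x, y is 0.
Check with x=0, y=0, z=1:
n1 = x AND y = 0 AND 0 = 0
n2 = NOT n1 = NOT 0 = 1
n3 = n2 AND z = 1 AND 1 = 1
So n3 = 1 as required.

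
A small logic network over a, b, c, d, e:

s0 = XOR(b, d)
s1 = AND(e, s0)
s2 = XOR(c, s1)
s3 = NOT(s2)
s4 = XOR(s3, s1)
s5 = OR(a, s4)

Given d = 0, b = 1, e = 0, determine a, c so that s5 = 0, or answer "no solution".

Check with d = 0, b = 1, e = 0 and a=0, c=1:
s0 = XOR(b, d) = XOR(1, 0) = 1
s1 = AND(e, s0) = AND(0, 1) = 0
s2 = XOR(c, s1) = XOR(1, 0) = 1
s3 = NOT(s2) = NOT 1 = 0
s4 = XOR(s3, s1) = XOR(0, 0) = 0
s5 = OR(a, s4) = OR(0, 0) = 0
So s5 = 0.

a=0, c=1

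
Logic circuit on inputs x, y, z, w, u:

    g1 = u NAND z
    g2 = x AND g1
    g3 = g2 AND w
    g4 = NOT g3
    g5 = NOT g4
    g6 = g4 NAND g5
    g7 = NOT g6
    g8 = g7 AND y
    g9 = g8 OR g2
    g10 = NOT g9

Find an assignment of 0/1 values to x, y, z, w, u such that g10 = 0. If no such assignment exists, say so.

Check with x=1, y=1, z=0, w=0, u=1:
g1 = u NAND z = 1 NAND 0 = 1
g2 = x AND g1 = 1 AND 1 = 1
g3 = g2 AND w = 1 AND 0 = 0
g4 = NOT g3 = NOT 0 = 1
g5 = NOT g4 = NOT 1 = 0
g6 = g4 NAND g5 = 1 NAND 0 = 1
g7 = NOT g6 = NOT 1 = 0
g8 = g7 AND y = 0 AND 1 = 0
g9 = g8 OR g2 = 0 OR 1 = 1
g10 = NOT g9 = NOT 1 = 0
So g10 = 0 as required.

x=1, y=1, z=0, w=0, u=1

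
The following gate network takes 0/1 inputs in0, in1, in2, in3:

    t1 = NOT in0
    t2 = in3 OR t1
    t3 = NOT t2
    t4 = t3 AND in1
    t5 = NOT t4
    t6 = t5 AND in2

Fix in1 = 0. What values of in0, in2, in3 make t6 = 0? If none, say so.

in0=1, in2=0, in3=0

t6 = t5 AND in2 must be 0, so at least one of t5, in2 is 0.
Check with in1 = 0 and in0=1, in2=0, in3=0:
t1 = NOT in0 = NOT 1 = 0
t2 = in3 OR t1 = 0 OR 0 = 0
t3 = NOT t2 = NOT 0 = 1
t4 = t3 AND in1 = 1 AND 0 = 0
t5 = NOT t4 = NOT 0 = 1
t6 = t5 AND in2 = 1 AND 0 = 0
So t6 = 0.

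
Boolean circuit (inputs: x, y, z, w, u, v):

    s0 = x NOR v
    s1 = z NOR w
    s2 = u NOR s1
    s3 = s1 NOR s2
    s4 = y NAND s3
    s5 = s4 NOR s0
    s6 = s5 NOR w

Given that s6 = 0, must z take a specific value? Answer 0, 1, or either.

Both values of z occur among assignments with s6 = 0:
  z=0: x=0, y=0, z=0, w=1, u=0, v=0
  z=1: x=0, y=0, z=1, w=1, u=0, v=0

either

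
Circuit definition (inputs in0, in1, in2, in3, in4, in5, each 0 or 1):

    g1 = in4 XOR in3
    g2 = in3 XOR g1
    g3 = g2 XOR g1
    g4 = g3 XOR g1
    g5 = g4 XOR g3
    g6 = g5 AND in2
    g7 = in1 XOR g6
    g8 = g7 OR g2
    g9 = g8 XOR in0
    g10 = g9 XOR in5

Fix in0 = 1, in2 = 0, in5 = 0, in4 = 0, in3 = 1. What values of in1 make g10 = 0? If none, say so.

Check with in0 = 1, in2 = 0, in5 = 0, in4 = 0, in3 = 1 and in1=1:
g1 = in4 XOR in3 = 0 XOR 1 = 1
g2 = in3 XOR g1 = 1 XOR 1 = 0
g3 = g2 XOR g1 = 0 XOR 1 = 1
g4 = g3 XOR g1 = 1 XOR 1 = 0
g5 = g4 XOR g3 = 0 XOR 1 = 1
g6 = g5 AND in2 = 1 AND 0 = 0
g7 = in1 XOR g6 = 1 XOR 0 = 1
g8 = g7 OR g2 = 1 OR 0 = 1
g9 = g8 XOR in0 = 1 XOR 1 = 0
g10 = g9 XOR in5 = 0 XOR 0 = 0
So g10 = 0.

in1=1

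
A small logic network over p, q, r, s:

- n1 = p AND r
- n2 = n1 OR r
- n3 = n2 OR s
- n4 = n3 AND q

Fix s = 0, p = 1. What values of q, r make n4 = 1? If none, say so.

n4 = n3 AND q must be 1, so both n3 = 1 and q = 1.
Check with s = 0, p = 1 and q=1, r=1:
n1 = p AND r = 1 AND 1 = 1
n2 = n1 OR r = 1 OR 1 = 1
n3 = n2 OR s = 1 OR 0 = 1
n4 = n3 AND q = 1 AND 1 = 1
So n4 = 1.

q=1, r=1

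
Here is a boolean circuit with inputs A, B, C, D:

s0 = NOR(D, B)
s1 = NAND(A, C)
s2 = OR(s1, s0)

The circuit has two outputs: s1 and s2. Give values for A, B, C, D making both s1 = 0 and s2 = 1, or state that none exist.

Check with A=1, B=0, C=1, D=0:
s0 = NOR(D, B) = NOR(0, 0) = 1
s1 = NAND(A, C) = NAND(1, 1) = 0
s2 = OR(s1, s0) = OR(0, 1) = 1
So s1 = 0 and s2 = 1.

A=1, B=0, C=1, D=0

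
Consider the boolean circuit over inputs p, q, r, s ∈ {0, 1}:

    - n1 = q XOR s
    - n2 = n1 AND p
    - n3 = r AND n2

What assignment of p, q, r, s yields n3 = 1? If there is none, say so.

Check with p=1, q=1, r=1, s=0:
n1 = q XOR s = 1 XOR 0 = 1
n2 = n1 AND p = 1 AND 1 = 1
n3 = r AND n2 = 1 AND 1 = 1
So n3 = 1 as required.

p=1, q=1, r=1, s=0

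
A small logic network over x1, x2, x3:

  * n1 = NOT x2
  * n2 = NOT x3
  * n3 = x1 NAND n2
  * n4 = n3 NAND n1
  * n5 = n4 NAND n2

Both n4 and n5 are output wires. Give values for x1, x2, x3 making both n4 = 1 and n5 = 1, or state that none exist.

x1=0 x2=1 x3=1

Check with x1=0 x2=1 x3=1:
n1 = NOT x2 = NOT 1 = 0
n2 = NOT x3 = NOT 1 = 0
n3 = x1 NAND n2 = 0 NAND 0 = 1
n4 = n3 NAND n1 = 1 NAND 0 = 1
n5 = n4 NAND n2 = 1 NAND 0 = 1
So n4 = 1 and n5 = 1.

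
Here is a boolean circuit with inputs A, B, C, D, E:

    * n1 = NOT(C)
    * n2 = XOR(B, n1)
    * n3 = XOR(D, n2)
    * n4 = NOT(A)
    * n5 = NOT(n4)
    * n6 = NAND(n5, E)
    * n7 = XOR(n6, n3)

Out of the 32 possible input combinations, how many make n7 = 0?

16

n7 = XOR(n6, n3) must be 0, so n6 and n3 are equal.
Enumerating the 32 input combinations, 16 give n7 = 0 and 16 give n7 = 1.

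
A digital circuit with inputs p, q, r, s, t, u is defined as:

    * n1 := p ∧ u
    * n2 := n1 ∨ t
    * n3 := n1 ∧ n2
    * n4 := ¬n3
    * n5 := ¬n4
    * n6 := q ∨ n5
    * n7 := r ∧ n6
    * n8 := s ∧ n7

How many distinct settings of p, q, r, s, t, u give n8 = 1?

10

n8 = s ∧ n7 must be 1, so both s = 1 and n7 = 1.
Enumerating the 64 input combinations, 10 give n8 = 1 and 54 give n8 = 0.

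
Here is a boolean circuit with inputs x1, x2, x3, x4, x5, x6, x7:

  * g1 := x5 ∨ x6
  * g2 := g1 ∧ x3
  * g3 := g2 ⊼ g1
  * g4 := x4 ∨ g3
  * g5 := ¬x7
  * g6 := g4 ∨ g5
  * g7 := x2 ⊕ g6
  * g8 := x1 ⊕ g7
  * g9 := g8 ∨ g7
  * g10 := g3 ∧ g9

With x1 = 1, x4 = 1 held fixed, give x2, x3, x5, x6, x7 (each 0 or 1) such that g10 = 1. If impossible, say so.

g10 = g3 ∧ g9 must be 1, so both g3 = 1 and g9 = 1.
g3 = g2 ⊼ g1 must be 1, so at least one of g2, g1 is 0.
Check with x1 = 1, x4 = 1 and x2=0, x3=0, x5=1, x6=0, x7=1:
g1 = x5 ∨ x6 = 1 ∨ 0 = 1
g2 = g1 ∧ x3 = 1 ∧ 0 = 0
g3 = g2 ⊼ g1 = 0 ⊼ 1 = 1
g4 = x4 ∨ g3 = 1 ∨ 1 = 1
g5 = ¬x7 = ¬1 = 0
g6 = g4 ∨ g5 = 1 ∨ 0 = 1
g7 = x2 ⊕ g6 = 0 ⊕ 1 = 1
g8 = x1 ⊕ g7 = 1 ⊕ 1 = 0
g9 = g8 ∨ g7 = 0 ∨ 1 = 1
g10 = g3 ∧ g9 = 1 ∧ 1 = 1
So g10 = 1.

x2=0, x3=0, x5=1, x6=0, x7=1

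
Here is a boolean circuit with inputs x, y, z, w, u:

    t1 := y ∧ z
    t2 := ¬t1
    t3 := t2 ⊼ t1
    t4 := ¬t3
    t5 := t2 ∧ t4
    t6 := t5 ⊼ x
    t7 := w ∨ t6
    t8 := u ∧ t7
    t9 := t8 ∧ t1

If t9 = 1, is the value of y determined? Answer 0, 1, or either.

1

t9 = t8 ∧ t1 must be 1, so both t8 = 1 and t1 = 1.
t8 = u ∧ t7 must be 1, so both u = 1 and t7 = 1.
Every assignment with t9 = 1 has y = 1; there are 4 such assignment(s).
  x=0, y=1, z=1, w=0, u=1
  x=0, y=1, z=1, w=1, u=1
  x=1, y=1, z=1, w=0, u=1
  x=1, y=1, z=1, w=1, u=1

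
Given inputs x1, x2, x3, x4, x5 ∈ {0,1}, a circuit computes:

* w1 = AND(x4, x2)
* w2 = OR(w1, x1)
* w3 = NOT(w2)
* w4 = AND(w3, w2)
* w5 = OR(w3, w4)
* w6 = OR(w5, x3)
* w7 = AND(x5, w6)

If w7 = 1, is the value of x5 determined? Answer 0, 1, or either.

w7 = AND(x5, w6) must be 1, so both x5 = 1 and w6 = 1.
Every assignment with w7 = 1 has x5 = 1; there are 11 such assignment(s).

1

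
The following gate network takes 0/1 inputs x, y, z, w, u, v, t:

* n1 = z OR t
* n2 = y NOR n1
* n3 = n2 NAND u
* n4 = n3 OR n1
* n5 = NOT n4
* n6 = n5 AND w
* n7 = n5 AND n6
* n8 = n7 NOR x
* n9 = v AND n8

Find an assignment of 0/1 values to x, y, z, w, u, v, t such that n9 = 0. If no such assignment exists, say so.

x=1, y=0, z=0, w=1, u=1, v=1, t=1

n9 = v AND n8 must be 0, so at least one of v, n8 is 0.
Check with x=1, y=0, z=0, w=1, u=1, v=1, t=1:
n1 = z OR t = 0 OR 1 = 1
n2 = y NOR n1 = 0 NOR 1 = 0
n3 = n2 NAND u = 0 NAND 1 = 1
n4 = n3 OR n1 = 1 OR 1 = 1
n5 = NOT n4 = NOT 1 = 0
n6 = n5 AND w = 0 AND 1 = 0
n7 = n5 AND n6 = 0 AND 0 = 0
n8 = n7 NOR x = 0 NOR 1 = 0
n9 = v AND n8 = 1 AND 0 = 0
So n9 = 0 as required.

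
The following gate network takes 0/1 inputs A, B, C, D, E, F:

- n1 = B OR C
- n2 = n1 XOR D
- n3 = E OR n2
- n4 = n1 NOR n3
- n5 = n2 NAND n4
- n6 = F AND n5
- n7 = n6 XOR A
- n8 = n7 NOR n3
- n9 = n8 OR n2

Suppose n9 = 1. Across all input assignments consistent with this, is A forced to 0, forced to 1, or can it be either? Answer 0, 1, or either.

Both values of A occur among assignments with n9 = 1:
  A=0: A=0, B=0, C=0, D=0, E=0, F=0
  A=1: A=1, B=0, C=0, D=0, E=0, F=1

either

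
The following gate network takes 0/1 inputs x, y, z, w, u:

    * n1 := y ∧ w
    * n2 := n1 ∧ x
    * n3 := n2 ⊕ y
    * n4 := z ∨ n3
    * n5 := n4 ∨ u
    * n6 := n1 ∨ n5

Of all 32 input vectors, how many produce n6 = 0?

4

n6 = n1 ∨ n5 must be 0, so both n1 = 0 and n5 = 0.
Satisfying assignments:
  x=0, y=0, z=0, w=0, u=0
  x=0, y=0, z=0, w=1, u=0
  x=1, y=0, z=0, w=0, u=0
  x=1, y=0, z=0, w=1, u=0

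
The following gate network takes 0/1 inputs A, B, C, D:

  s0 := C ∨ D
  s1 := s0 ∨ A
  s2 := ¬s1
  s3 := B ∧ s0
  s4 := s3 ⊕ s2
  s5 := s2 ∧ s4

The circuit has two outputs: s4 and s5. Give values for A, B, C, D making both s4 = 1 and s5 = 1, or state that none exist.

Check with A=0 B=0 C=0 D=0:
s0 = C ∨ D = 0 ∨ 0 = 0
s1 = s0 ∨ A = 0 ∨ 0 = 0
s2 = ¬s1 = ¬0 = 1
s3 = B ∧ s0 = 0 ∧ 0 = 0
s4 = s3 ⊕ s2 = 0 ⊕ 1 = 1
s5 = s2 ∧ s4 = 1 ∧ 1 = 1
So s4 = 1 and s5 = 1.

A=0 B=0 C=0 D=0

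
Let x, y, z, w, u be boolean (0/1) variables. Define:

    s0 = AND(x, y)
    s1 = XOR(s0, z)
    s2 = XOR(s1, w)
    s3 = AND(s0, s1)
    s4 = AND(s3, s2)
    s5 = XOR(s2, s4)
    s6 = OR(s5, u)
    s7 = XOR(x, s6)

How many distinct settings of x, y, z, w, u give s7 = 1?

17

s7 = XOR(x, s6) must be 1, so x and s6 differ.
Enumerating the 32 input combinations, 17 give s7 = 1 and 15 give s7 = 0.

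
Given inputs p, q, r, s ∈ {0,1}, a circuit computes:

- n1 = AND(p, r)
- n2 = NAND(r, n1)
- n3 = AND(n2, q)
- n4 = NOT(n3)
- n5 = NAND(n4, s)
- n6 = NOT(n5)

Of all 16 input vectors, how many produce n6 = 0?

11

n6 = NOT(n5) must be 0, so n5 = 1.
Enumerating the 16 input combinations, 11 give n6 = 0 and 5 give n6 = 1.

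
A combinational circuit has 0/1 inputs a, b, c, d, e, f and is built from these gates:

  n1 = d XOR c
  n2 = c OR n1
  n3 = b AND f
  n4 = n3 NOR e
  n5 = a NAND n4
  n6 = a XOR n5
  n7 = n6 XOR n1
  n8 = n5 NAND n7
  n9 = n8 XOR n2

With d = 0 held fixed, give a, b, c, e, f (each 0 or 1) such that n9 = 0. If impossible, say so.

n9 = n8 XOR n2 must be 0, so n8 and n2 are equal.
Check with d = 0 and a=1, b=0, c=1, e=0, f=0:
n1 = d XOR c = 0 XOR 1 = 1
n2 = c OR n1 = 1 OR 1 = 1
n3 = b AND f = 0 AND 0 = 0
n4 = n3 NOR e = 0 NOR 0 = 1
n5 = a NAND n4 = 1 NAND 1 = 0
n6 = a XOR n5 = 1 XOR 0 = 1
n7 = n6 XOR n1 = 1 XOR 1 = 0
n8 = n5 NAND n7 = 0 NAND 0 = 1
n9 = n8 XOR n2 = 1 XOR 1 = 0
So n9 = 0.

a=1, b=0, c=1, e=0, f=0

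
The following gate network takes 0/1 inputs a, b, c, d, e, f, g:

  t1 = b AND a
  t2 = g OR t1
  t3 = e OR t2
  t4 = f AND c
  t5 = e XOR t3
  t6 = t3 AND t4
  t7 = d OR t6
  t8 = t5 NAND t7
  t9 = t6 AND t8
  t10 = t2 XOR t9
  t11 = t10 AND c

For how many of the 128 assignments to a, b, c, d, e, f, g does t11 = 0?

t11 = t10 AND c must be 0, so at least one of t10, c is 0.
Enumerating the 128 input combinations, 92 give t11 = 0 and 36 give t11 = 1.

92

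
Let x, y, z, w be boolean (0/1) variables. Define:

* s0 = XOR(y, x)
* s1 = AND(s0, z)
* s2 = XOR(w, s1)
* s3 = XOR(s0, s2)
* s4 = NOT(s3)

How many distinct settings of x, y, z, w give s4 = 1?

s4 = NOT(s3) must be 1, so s3 = 0.
Enumerating the 16 input combinations, 8 give s4 = 1 and 8 give s4 = 0.

8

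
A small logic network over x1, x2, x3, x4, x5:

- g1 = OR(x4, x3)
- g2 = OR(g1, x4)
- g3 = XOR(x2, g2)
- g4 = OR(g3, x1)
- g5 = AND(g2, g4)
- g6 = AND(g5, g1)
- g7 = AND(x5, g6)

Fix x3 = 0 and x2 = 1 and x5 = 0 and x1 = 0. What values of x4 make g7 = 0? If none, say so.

Check with x3 = 0 and x2 = 1 and x5 = 0 and x1 = 0 and x4=1:
g1 = OR(x4, x3) = OR(1, 0) = 1
g2 = OR(g1, x4) = OR(1, 1) = 1
g3 = XOR(x2, g2) = XOR(1, 1) = 0
g4 = OR(g3, x1) = OR(0, 0) = 0
g5 = AND(g2, g4) = AND(1, 0) = 0
g6 = AND(g5, g1) = AND(0, 1) = 0
g7 = AND(x5, g6) = AND(0, 0) = 0
So g7 = 0.

x4=1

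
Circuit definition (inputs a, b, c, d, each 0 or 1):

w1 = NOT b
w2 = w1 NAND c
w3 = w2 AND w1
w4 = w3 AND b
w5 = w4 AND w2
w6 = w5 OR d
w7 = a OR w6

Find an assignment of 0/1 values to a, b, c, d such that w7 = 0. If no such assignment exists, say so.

w7 = a OR w6 must be 0, so both a = 0 and w6 = 0.
w6 = w5 OR d must be 0, so both w5 = 0 and d = 0.
w5 = w4 AND w2 must be 0, so at least one of w4, w2 is 0.
Check with a=0, b=1, c=0, d=0:
w1 = NOT b = NOT 1 = 0
w2 = w1 NAND c = 0 NAND 0 = 1
w3 = w2 AND w1 = 1 AND 0 = 0
w4 = w3 AND b = 0 AND 1 = 0
w5 = w4 AND w2 = 0 AND 1 = 0
w6 = w5 OR d = 0 OR 0 = 0
w7 = a OR w6 = 0 OR 0 = 0
So w7 = 0 as required.

a=0, b=1, c=0, d=0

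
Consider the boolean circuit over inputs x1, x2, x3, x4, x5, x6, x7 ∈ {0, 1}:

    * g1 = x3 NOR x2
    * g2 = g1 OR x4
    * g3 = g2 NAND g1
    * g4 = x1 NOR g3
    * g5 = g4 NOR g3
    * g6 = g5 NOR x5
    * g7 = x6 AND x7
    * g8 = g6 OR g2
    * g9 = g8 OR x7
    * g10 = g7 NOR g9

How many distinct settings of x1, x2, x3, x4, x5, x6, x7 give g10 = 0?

g10 = g7 NOR g9 must be 0, so at least one of g7, g9 is 1.
Enumerating the 128 input combinations, 116 give g10 = 0 and 12 give g10 = 1.

116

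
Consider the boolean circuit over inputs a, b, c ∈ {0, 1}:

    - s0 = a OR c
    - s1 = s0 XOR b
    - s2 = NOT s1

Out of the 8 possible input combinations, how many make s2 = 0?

s2 = NOT s1 must be 0, so s1 = 1.
Satisfying assignments:
  a=0, b=0, c=1
  a=0, b=1, c=0
  a=1, b=0, c=0
  a=1, b=0, c=1

4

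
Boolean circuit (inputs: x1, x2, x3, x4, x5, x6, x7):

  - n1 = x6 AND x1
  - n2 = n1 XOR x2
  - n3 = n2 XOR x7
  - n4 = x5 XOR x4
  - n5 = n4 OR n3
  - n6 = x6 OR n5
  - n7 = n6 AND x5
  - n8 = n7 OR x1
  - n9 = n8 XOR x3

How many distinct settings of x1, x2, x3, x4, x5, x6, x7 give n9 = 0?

n9 = n8 XOR x3 must be 0, so n8 and x3 are equal.
Enumerating the 128 input combinations, 64 give n9 = 0 and 64 give n9 = 1.

64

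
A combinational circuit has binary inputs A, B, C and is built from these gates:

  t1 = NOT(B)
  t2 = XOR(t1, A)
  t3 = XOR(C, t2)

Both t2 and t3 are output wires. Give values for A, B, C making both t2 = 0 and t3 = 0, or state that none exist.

A=1, B=0, C=0

Check with A=1, B=0, C=0:
t1 = NOT(B) = NOT 0 = 1
t2 = XOR(t1, A) = XOR(1, 1) = 0
t3 = XOR(C, t2) = XOR(0, 0) = 0
So t2 = 0 and t3 = 0.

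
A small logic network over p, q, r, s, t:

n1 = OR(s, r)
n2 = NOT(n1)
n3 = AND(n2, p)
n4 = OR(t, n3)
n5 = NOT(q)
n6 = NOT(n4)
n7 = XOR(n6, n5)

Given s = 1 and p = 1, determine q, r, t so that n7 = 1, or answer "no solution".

q=1 r=1 t=0

n7 = XOR(n6, n5) must be 1, so n6 and n5 differ.
Check with s = 1 and p = 1 and q=1, r=1, t=0:
n1 = OR(s, r) = OR(1, 1) = 1
n2 = NOT(n1) = NOT 1 = 0
n3 = AND(n2, p) = AND(0, 1) = 0
n4 = OR(t, n3) = OR(0, 0) = 0
n5 = NOT(q) = NOT 1 = 0
n6 = NOT(n4) = NOT 0 = 1
n7 = XOR(n6, n5) = XOR(1, 0) = 1
So n7 = 1.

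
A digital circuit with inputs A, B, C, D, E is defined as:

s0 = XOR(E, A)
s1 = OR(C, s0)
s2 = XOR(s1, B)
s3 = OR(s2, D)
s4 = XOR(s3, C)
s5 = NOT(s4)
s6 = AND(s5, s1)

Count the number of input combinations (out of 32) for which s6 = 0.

18

s6 = AND(s5, s1) must be 0, so at least one of s5, s1 is 0.
Enumerating the 32 input combinations, 18 give s6 = 0 and 14 give s6 = 1.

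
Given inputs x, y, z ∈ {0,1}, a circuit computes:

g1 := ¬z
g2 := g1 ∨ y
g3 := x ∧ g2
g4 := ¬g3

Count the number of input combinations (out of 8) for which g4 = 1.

5

g4 = ¬g3 must be 1, so g3 = 0.
g3 = x ∧ g2 must be 0, so at least one of x, g2 is 0.
Satisfying assignments:
  x=0, y=0, z=0
  x=0, y=0, z=1
  x=0, y=1, z=0
  x=0, y=1, z=1
  x=1, y=0, z=1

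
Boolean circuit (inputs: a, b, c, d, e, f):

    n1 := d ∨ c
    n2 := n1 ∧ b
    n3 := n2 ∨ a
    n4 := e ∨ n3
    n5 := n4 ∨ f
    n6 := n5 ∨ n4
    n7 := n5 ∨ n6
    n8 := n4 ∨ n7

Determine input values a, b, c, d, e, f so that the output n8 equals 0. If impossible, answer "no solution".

a=0, b=0, c=0, d=1, e=0, f=0

n8 = n4 ∨ n7 must be 0, so both n4 = 0 and n7 = 0.
Check with a=0, b=0, c=0, d=1, e=0, f=0:
n1 = d ∨ c = 1 ∨ 0 = 1
n2 = n1 ∧ b = 1 ∧ 0 = 0
n3 = n2 ∨ a = 0 ∨ 0 = 0
n4 = e ∨ n3 = 0 ∨ 0 = 0
n5 = n4 ∨ f = 0 ∨ 0 = 0
n6 = n5 ∨ n4 = 0 ∨ 0 = 0
n7 = n5 ∨ n6 = 0 ∨ 0 = 0
n8 = n4 ∨ n7 = 0 ∨ 0 = 0
So n8 = 0 as required.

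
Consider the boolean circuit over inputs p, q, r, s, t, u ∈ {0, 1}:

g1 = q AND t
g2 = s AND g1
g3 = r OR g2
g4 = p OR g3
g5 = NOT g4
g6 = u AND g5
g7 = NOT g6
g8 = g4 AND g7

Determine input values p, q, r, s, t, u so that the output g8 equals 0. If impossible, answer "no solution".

g8 = g4 AND g7 must be 0, so at least one of g4, g7 is 0.
Check with p=0, q=1, r=0, s=0, t=1, u=1:
g1 = q AND t = 1 AND 1 = 1
g2 = s AND g1 = 0 AND 1 = 0
g3 = r OR g2 = 0 OR 0 = 0
g4 = p OR g3 = 0 OR 0 = 0
g5 = NOT g4 = NOT 0 = 1
g6 = u AND g5 = 1 AND 1 = 1
g7 = NOT g6 = NOT 1 = 0
g8 = g4 AND g7 = 0 AND 0 = 0
So g8 = 0 as required.

p=0, q=1, r=0, s=0, t=1, u=1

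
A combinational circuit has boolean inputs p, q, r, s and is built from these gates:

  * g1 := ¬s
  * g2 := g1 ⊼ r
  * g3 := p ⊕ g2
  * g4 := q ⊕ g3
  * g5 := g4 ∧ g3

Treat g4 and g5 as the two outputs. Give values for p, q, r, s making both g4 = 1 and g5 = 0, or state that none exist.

Check with p=1 q=1 r=0 s=1:
g1 = ¬s = ¬1 = 0
g2 = g1 ⊼ r = 0 ⊼ 0 = 1
g3 = p ⊕ g2 = 1 ⊕ 1 = 0
g4 = q ⊕ g3 = 1 ⊕ 0 = 1
g5 = g4 ∧ g3 = 1 ∧ 0 = 0
So g4 = 1 and g5 = 0.

p=1 q=1 r=0 s=1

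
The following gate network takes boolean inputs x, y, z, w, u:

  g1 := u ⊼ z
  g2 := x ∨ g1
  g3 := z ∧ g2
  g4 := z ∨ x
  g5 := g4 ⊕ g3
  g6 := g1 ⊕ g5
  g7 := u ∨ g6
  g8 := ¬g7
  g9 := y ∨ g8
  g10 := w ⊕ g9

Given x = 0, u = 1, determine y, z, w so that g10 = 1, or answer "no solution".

Check with x = 0, u = 1 and y=1, z=1, w=0:
g1 = u ⊼ z = 1 ⊼ 1 = 0
g2 = x ∨ g1 = 0 ∨ 0 = 0
g3 = z ∧ g2 = 1 ∧ 0 = 0
g4 = z ∨ x = 1 ∨ 0 = 1
g5 = g4 ⊕ g3 = 1 ⊕ 0 = 1
g6 = g1 ⊕ g5 = 0 ⊕ 1 = 1
g7 = u ∨ g6 = 1 ∨ 1 = 1
g8 = ¬g7 = ¬1 = 0
g9 = y ∨ g8 = 1 ∨ 0 = 1
g10 = w ⊕ g9 = 0 ⊕ 1 = 1
So g10 = 1.

y=1 z=1 w=0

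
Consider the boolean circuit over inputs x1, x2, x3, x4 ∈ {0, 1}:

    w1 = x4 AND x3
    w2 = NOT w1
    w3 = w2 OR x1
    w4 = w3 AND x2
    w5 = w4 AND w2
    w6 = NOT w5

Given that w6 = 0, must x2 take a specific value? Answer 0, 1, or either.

w6 = NOT w5 must be 0, so w5 = 1.
w5 = w4 AND w2 must be 1, so both w4 = 1 and w2 = 1.
w4 = w3 AND x2 must be 1, so both w3 = 1 and x2 = 1.
Every assignment with w6 = 0 has x2 = 1; there are 6 such assignment(s).

1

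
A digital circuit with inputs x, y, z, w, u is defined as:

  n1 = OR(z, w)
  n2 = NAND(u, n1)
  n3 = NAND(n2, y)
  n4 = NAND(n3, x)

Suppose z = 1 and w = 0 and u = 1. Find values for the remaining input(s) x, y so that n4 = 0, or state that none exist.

n4 = NAND(n3, x) must be 0, so both n3 = 1 and x = 1.
n3 = NAND(n2, y) must be 1, so at least one of n2, y is 0.
Check with z = 1 and w = 0 and u = 1 and x=1, y=0:
n1 = OR(z, w) = OR(1, 0) = 1
n2 = NAND(u, n1) = NAND(1, 1) = 0
n3 = NAND(n2, y) = NAND(0, 0) = 1
n4 = NAND(n3, x) = NAND(1, 1) = 0
So n4 = 0.

x=1, y=0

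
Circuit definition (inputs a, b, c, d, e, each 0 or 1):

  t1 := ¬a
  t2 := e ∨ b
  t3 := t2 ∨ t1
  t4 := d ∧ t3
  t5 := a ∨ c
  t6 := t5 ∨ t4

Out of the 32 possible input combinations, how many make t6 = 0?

t6 = t5 ∨ t4 must be 0, so both t5 = 0 and t4 = 0.
Satisfying assignments:
  a=0, b=0, c=0, d=0, e=0
  a=0, b=0, c=0, d=0, e=1
  a=0, b=1, c=0, d=0, e=0
  a=0, b=1, c=0, d=0, e=1

4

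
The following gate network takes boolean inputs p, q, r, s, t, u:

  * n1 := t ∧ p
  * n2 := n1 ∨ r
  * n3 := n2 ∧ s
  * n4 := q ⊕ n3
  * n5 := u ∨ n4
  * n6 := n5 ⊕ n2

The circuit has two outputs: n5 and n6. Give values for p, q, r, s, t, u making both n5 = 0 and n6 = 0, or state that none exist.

Check with p=0, q=0, r=0, s=0, t=1, u=0:
n1 = t ∧ p = 1 ∧ 0 = 0
n2 = n1 ∨ r = 0 ∨ 0 = 0
n3 = n2 ∧ s = 0 ∧ 0 = 0
n4 = q ⊕ n3 = 0 ⊕ 0 = 0
n5 = u ∨ n4 = 0 ∨ 0 = 0
n6 = n5 ⊕ n2 = 0 ⊕ 0 = 0
So n5 = 0 and n6 = 0.

p=0, q=0, r=0, s=0, t=1, u=0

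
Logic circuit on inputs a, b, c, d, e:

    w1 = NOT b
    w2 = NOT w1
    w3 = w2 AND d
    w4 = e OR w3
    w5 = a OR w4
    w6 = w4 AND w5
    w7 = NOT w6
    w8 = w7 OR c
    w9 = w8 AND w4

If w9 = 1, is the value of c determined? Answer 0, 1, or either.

w9 = w8 AND w4 must be 1, so both w8 = 1 and w4 = 1.
Every assignment with w9 = 1 has c = 1; there are 10 such assignment(s).

1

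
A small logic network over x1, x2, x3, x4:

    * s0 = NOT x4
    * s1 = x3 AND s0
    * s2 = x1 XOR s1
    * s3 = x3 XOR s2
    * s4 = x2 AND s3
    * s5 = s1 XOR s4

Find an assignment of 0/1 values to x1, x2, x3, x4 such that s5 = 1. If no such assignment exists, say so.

Check with x1=0, x2=1, x3=1, x4=1:
s0 = NOT x4 = NOT 1 = 0
s1 = x3 AND s0 = 1 AND 0 = 0
s2 = x1 XOR s1 = 0 XOR 0 = 0
s3 = x3 XOR s2 = 1 XOR 0 = 1
s4 = x2 AND s3 = 1 AND 1 = 1
s5 = s1 XOR s4 = 0 XOR 1 = 1
So s5 = 1 as required.

x1=0, x2=1, x3=1, x4=1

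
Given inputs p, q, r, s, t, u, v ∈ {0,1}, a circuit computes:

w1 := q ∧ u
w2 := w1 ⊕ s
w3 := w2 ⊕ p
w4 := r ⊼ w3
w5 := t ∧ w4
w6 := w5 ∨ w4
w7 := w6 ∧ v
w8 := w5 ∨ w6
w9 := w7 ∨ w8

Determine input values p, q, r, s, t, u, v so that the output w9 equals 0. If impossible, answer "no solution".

p=0, q=0, r=1, s=1, t=1, u=1, v=1

w9 = w7 ∨ w8 must be 0, so both w7 = 0 and w8 = 0.
w7 = w6 ∧ v must be 0, so at least one of w6, v is 0.
w8 = w5 ∨ w6 must be 0, so both w5 = 0 and w6 = 0.
Check with p=0, q=0, r=1, s=1, t=1, u=1, v=1:
w1 = q ∧ u = 0 ∧ 1 = 0
w2 = w1 ⊕ s = 0 ⊕ 1 = 1
w3 = w2 ⊕ p = 1 ⊕ 0 = 1
w4 = r ⊼ w3 = 1 ⊼ 1 = 0
w5 = t ∧ w4 = 1 ∧ 0 = 0
w6 = w5 ∨ w4 = 0 ∨ 0 = 0
w7 = w6 ∧ v = 0 ∧ 1 = 0
w8 = w5 ∨ w6 = 0 ∨ 0 = 0
w9 = w7 ∨ w8 = 0 ∨ 0 = 0
So w9 = 0 as required.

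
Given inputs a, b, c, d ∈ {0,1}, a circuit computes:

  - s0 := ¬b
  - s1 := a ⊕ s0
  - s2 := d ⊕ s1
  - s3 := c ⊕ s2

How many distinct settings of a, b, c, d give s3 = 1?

8

s3 = c ⊕ s2 must be 1, so c and s2 differ.
Enumerating the 16 input combinations, 8 give s3 = 1 and 8 give s3 = 0.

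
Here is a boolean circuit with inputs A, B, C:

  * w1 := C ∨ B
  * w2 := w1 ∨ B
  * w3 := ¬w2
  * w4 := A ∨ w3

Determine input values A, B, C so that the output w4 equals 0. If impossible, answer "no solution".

A=0, B=1, C=1

w4 = A ∨ w3 must be 0, so both A = 0 and w3 = 0.
w3 = ¬w2 must be 0, so w2 = 1.
w2 = w1 ∨ B must be 1, so at least one of w1, B is 1.
Check with A=0, B=1, C=1:
w1 = C ∨ B = 1 ∨ 1 = 1
w2 = w1 ∨ B = 1 ∨ 1 = 1
w3 = ¬w2 = ¬1 = 0
w4 = A ∨ w3 = 0 ∨ 0 = 0
So w4 = 0 as required.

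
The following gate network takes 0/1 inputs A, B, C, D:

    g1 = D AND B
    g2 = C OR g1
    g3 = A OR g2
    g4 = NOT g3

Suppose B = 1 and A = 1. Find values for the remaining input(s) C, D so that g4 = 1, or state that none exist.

With B = 1 and A = 1 fixed, none of the 4 settings of C, D give g4 = 1.
For example, with C=0, D=0:
g1 = D AND B = 0 AND 1 = 0
g2 = C OR g1 = 0 OR 0 = 0
g3 = A OR g2 = 1 OR 0 = 1
g4 = NOT g3 = NOT 1 = 0
giving g4 = 0 ≠ 1.

no solution exists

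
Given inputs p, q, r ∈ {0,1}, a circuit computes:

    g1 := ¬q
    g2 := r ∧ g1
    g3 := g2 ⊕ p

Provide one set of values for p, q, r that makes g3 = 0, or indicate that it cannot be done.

p=0 q=1 r=1

g3 = g2 ⊕ p must be 0, so g2 and p are equal.
Check with p=0 q=1 r=1:
g1 = ¬q = ¬1 = 0
g2 = r ∧ g1 = 1 ∧ 0 = 0
g3 = g2 ⊕ p = 0 ⊕ 0 = 0
So g3 = 0 as required.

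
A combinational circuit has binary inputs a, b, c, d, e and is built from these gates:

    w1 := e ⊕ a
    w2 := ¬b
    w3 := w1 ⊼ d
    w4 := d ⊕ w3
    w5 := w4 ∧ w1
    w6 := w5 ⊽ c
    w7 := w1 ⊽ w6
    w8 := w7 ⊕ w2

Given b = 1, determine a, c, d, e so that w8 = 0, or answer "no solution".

Check with b = 1 and a=0, c=0, d=0, e=0:
w1 = e ⊕ a = 0 ⊕ 0 = 0
w2 = ¬b = ¬1 = 0
w3 = w1 ⊼ d = 0 ⊼ 0 = 1
w4 = d ⊕ w3 = 0 ⊕ 1 = 1
w5 = w4 ∧ w1 = 1 ∧ 0 = 0
w6 = w5 ⊽ c = 0 ⊽ 0 = 1
w7 = w1 ⊽ w6 = 0 ⊽ 1 = 0
w8 = w7 ⊕ w2 = 0 ⊕ 0 = 0
So w8 = 0.

a=0, c=0, d=0, e=0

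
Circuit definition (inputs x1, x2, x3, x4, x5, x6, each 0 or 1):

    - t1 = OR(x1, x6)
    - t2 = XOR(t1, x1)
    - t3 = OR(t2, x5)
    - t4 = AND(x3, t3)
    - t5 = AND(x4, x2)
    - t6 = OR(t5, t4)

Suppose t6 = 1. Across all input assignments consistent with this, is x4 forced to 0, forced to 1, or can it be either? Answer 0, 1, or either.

either

Both values of x4 occur among assignments with t6 = 1:
  x4=0: x1=0, x2=0, x3=1, x4=0, x5=0, x6=1
  x4=1: x1=0, x2=0, x3=1, x4=1, x5=0, x6=1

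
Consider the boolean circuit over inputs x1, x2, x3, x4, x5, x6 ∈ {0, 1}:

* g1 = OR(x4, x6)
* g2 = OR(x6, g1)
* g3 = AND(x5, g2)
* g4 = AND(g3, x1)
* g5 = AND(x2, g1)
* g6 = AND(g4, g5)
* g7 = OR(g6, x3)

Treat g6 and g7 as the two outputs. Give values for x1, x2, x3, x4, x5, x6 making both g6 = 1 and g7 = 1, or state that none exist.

x1=1 x2=1 x3=0 x4=0 x5=1 x6=1

Check with x1=1 x2=1 x3=0 x4=0 x5=1 x6=1:
g1 = OR(x4, x6) = OR(0, 1) = 1
g2 = OR(x6, g1) = OR(1, 1) = 1
g3 = AND(x5, g2) = AND(1, 1) = 1
g4 = AND(g3, x1) = AND(1, 1) = 1
g5 = AND(x2, g1) = AND(1, 1) = 1
g6 = AND(g4, g5) = AND(1, 1) = 1
g7 = OR(g6, x3) = OR(1, 0) = 1
So g6 = 1 and g7 = 1.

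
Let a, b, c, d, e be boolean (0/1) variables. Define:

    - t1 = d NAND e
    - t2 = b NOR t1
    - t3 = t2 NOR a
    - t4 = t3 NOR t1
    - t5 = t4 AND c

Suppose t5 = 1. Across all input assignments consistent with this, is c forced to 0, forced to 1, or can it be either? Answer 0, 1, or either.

t5 = t4 AND c must be 1, so both t4 = 1 and c = 1.
Every assignment with t5 = 1 has c = 1; there are 3 such assignment(s).
  a=0, b=0, c=1, d=1, e=1
  a=1, b=0, c=1, d=1, e=1
  a=1, b=1, c=1, d=1, e=1

1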